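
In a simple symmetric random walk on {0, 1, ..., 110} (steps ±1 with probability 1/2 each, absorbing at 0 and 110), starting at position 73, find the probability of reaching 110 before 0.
P(hit 110 before 0) = 73/110

Let u_k = P(hit 110 before 0 | start at k). Then u_0 = 0, u_110 = 1, and u_k = u_{k-1}/2 + u_{k+1}/2 for 1 ≤ k ≤ 109. This harmonic recurrence is solved by u_k = k/110, giving u_73 = 73/110.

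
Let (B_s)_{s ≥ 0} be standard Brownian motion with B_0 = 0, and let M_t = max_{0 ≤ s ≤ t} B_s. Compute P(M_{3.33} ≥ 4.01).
P(M_{3.33} ≥ 4.01) = 2·P(B_{3.33} ≥ 4.01) = 2(1 − Φ(4.01/√3.33)) ≈ 0.0280

By the reflection principle for Brownian motion, P(M_t ≥ a) = 2 · P(B_t ≥ a) for a ≥ 0. Since B_t ~ N(0, t), P(B_t ≥ 4.01) = 1 − Φ(4.01/√t) = 1 − Φ(4.01/√3.33) = 1 − Φ(2.1975). So
  P(M_{3.33} ≥ 4.01) = 2(1 − Φ(2.1975)) ≈ 0.0280.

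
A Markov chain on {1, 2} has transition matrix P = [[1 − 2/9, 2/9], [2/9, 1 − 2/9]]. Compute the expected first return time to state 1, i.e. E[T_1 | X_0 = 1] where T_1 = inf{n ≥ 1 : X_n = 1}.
E[T_1 | X_0 = 1] = 1/π_1 = 2

For an irreducible recurrent Markov chain with stationary distribution π, E[T_i | X_0 = i] = 1/π_i (Kac's formula). Here π_1 = (2/9)/(2/9 + 2/9) = (2/9)/(4/9) = 1/2, so E[T_1 | X_0 = 1] = 1/π_1 = (2/9 + 2/9)/(2/9) = (4/9)/(2/9) = 2.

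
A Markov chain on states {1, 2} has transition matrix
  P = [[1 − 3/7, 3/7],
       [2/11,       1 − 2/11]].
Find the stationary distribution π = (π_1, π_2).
π_1 = 14/47, π_2 = 33/47

Solve πP = π with π_1 + π_2 = 1. From πP = π: π_1 · (1 − 3/7) + π_2 · 2/11 = π_1 ⇒ π_2 · 2/11 = π_1 · 3/7 ⇒ π_2/π_1 = (3/7)/(2/11) = 33/14. Together with π_1 + π_2 = 1:
  π_1 = (2/11)/(3/7 + 2/11) = (2/11)/(47/77) = 14/47,
  π_2 = (3/7)/(3/7 + 2/11) = (3/7)/(47/77) = 33/47.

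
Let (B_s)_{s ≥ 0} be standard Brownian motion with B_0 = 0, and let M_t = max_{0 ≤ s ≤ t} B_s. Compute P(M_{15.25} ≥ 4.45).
P(M_{15.25} ≥ 4.45) = 2·P(B_{15.25} ≥ 4.45) = 2(1 − Φ(4.45/√15.25)) ≈ 0.2545

By the reflection principle for Brownian motion, P(M_t ≥ a) = 2 · P(B_t ≥ a) for a ≥ 0. Since B_t ~ N(0, t), P(B_t ≥ 4.45) = 1 − Φ(4.45/√t) = 1 − Φ(4.45/√15.25) = 1 − Φ(1.1395). So
  P(M_{15.25} ≥ 4.45) = 2(1 − Φ(1.1395)) ≈ 0.2545.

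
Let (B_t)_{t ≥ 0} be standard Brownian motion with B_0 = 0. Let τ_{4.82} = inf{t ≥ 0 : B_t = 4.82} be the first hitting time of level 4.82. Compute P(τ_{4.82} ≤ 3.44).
P(τ_{4.82} ≤ 3.44) = 2(1 − Φ(4.82/√3.44)) = 2(1 − Φ(2.5988)) ≈ 0.0094

By the reflection principle for standard BM, P(τ_b ≤ t) = 2 · P(B_t ≥ b). Since B_t ~ N(0, t), P(B_t ≥ 4.82) = 1 − Φ(4.82/√t) = 1 − Φ(4.82/√3.44) = 1 − Φ(2.5988) ≈ 0.00468. Doubling: P(τ_{4.82} ≤ 3.44) ≈ 2 · 0.00468 = 0.00936 ≈ 0.0094.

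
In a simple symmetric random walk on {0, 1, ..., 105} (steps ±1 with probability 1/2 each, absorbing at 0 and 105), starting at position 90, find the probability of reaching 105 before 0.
P(hit 105 before 0) = 90/105 = 6/7

Let u_k = P(hit 105 before 0 | start at k). Then u_0 = 0, u_105 = 1, and u_k = u_{k-1}/2 + u_{k+1}/2 for 1 ≤ k ≤ 104. This harmonic recurrence is solved by u_k = k/105, giving u_90 = 90/105 = 6/7.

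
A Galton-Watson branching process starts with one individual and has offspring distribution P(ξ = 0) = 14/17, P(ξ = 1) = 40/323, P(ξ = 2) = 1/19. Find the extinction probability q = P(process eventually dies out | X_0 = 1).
q = 1

Mean offspring μ = 0·14/17 + 1·40/323 + 2·1/19 = 74/323 ≤ 1. For μ ≤ 1 with offspring not concentrated at 1, the Galton-Watson process goes extinct almost surely, so q = 1.
(Algebraic check: The pgf is f(s) = 14/17 + 40/323·s + 1/19·s². The extinction probability q is the smallest fixed point of f in [0, 1]. Setting s = f(s):
  1/19·s² + (40/323 − 1)·s + 14/17 = 0
  1/19·s² − (14/17 + 1/19)·s + 14/17 = 0
which factors as (s − 1)·(1/19·s − 14/17) = 0, giving roots s = 1 and s = (14/17)/(1/19) = 266/17. Since 266/17 ≥ 1, the smallest root in [0, 1] is s = 1.)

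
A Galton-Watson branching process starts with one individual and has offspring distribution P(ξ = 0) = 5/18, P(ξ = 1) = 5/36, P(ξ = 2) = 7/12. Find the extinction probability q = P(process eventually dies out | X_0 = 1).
q = 10/21

The pgf is f(s) = 5/18 + 5/36·s + 7/12·s². The extinction probability q is the smallest fixed point of f in [0, 1]. Setting s = f(s):
  7/12·s² + (5/36 − 1)·s + 5/18 = 0
  7/12·s² − (5/18 + 7/12)·s + 5/18 = 0
which factors as (s − 1)·(7/12·s − 5/18) = 0, giving roots s = 1 and s = (5/18)/(7/12) = 10/21.
Mean offspring μ = 5/36 + 2·7/12 = 47/36 > 1 (supercritical), so q < 1. The extinction probability is the smaller root: q = (5/18)/(7/12) = 10/21.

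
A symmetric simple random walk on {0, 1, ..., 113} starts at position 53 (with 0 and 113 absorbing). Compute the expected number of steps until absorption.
E[τ | X_0 = 53] = 3180

Let v_k = E[τ | X_0 = k]. Boundary: v_0 = v_113 = 0. Recurrence: v_k = 1 + (v_{k-1} + v_{k+1})/2 for 1 ≤ k ≤ 112. The particular solution to v_k − (v_{k-1} + v_{k+1})/2 = 1 is v_k = −k^2. Adding homogeneous solution A + B k and matching boundaries gives v_k = k (113 − k). Substituting k = 53: v_53 = 53 · 60 = 3180.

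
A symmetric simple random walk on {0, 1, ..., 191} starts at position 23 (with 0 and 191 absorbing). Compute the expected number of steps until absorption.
E[τ | X_0 = 23] = 3864

Let v_k = E[τ | X_0 = k]. Boundary: v_0 = v_191 = 0. Recurrence: v_k = 1 + (v_{k-1} + v_{k+1})/2 for 1 ≤ k ≤ 190. The particular solution to v_k − (v_{k-1} + v_{k+1})/2 = 1 is v_k = −k^2. Adding homogeneous solution A + B k and matching boundaries gives v_k = k (191 − k). Substituting k = 23: v_23 = 23 · 168 = 3864.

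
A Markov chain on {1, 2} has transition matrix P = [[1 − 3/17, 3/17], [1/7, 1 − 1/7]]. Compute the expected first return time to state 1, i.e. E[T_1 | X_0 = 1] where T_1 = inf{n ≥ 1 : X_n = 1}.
E[T_1 | X_0 = 1] = 1/π_1 = 38/17

For an irreducible recurrent Markov chain with stationary distribution π, E[T_i | X_0 = i] = 1/π_i (Kac's formula). Here π_1 = (1/7)/(3/17 + 1/7) = (1/7)/(38/119) = 17/38, so E[T_1 | X_0 = 1] = 1/π_1 = (3/17 + 1/7)/(1/7) = (38/119)/(1/7) = 38/17.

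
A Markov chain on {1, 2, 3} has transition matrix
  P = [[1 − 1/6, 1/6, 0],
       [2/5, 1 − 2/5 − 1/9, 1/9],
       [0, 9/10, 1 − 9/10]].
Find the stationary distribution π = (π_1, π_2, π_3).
π = (972/1427, 405/1427, 50/1427)

This is a birth-death chain on three states, which satisfies detailed balance: π_1 · P_{12} = π_2 · P_{21} and π_2 · P_{23} = π_3 · P_{32}.
From π_1 · 1/6 = π_2 · 2/5: π_2/π_1 = (1/6)/(2/5) = 5/12.
From π_2 · 1/9 = π_3 · 9/10: π_3/π_2 = (1/9)/(9/10) = 10/81.
Take π_1 proportional to 1; then unnormalized π = (1, 5/12, 25/486). Normalize by dividing by the sum 1427/972:
  π = (972/1427, 405/1427, 50/1427).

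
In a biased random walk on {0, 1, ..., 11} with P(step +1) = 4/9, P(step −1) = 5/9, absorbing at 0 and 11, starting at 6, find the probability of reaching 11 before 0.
P(hit 11 before 0) = (1 − (5/4)^6) / (1 − (5/4)^11) = 11805696/44633821

Let u_k denote P(reach 11 before 0 | start at k). Boundary: u_0 = 0, u_11 = 1. Recurrence: u_k = 4/9·u_{k+1} + 5/9·u_{k-1} for 1 ≤ k ≤ 10. Try u_k = A + B·r^k with r = q/p = (5/9)/(4/9) = 5/4. Substitution satisfies the recurrence; boundary conditions give:
  u_k = (1 − r^k) / (1 − r^N) = (1 − (5/4)^6) / (1 − (5/4)^11) = 11805696/44633821.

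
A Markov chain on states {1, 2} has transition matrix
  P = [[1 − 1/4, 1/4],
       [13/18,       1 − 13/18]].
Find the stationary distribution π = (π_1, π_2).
π_1 = 26/35, π_2 = 9/35

Solve πP = π with π_1 + π_2 = 1. From πP = π: π_1 · (1 − 1/4) + π_2 · 13/18 = π_1 ⇒ π_2 · 13/18 = π_1 · 1/4 ⇒ π_2/π_1 = (1/4)/(13/18) = 9/26. Together with π_1 + π_2 = 1:
  π_1 = (13/18)/(1/4 + 13/18) = (13/18)/(35/36) = 26/35,
  π_2 = (1/4)/(1/4 + 13/18) = (1/4)/(35/36) = 9/35.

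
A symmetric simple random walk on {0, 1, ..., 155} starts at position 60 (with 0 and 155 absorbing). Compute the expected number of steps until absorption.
E[τ | X_0 = 60] = 5700

Let v_k = E[τ | X_0 = k]. Boundary: v_0 = v_155 = 0. Recurrence: v_k = 1 + (v_{k-1} + v_{k+1})/2 for 1 ≤ k ≤ 154. The particular solution to v_k − (v_{k-1} + v_{k+1})/2 = 1 is v_k = −k^2. Adding homogeneous solution A + B k and matching boundaries gives v_k = k (155 − k). Substituting k = 60: v_60 = 60 · 95 = 5700.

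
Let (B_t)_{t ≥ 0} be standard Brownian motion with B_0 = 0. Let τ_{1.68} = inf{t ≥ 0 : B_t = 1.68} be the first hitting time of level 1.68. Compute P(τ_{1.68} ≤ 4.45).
P(τ_{1.68} ≤ 4.45) = 2(1 − Φ(1.68/√4.45)) = 2(1 − Φ(0.7964)) ≈ 0.4258

By the reflection principle for standard BM, P(τ_b ≤ t) = 2 · P(B_t ≥ b). Since B_t ~ N(0, t), P(B_t ≥ 1.68) = 1 − Φ(1.68/√t) = 1 − Φ(1.68/√4.45) = 1 − Φ(0.7964) ≈ 0.21290. Doubling: P(τ_{1.68} ≤ 4.45) ≈ 2 · 0.21290 = 0.42580 ≈ 0.4258.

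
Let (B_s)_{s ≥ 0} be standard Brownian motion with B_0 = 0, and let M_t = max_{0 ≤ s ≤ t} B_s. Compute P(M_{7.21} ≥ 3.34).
P(M_{7.21} ≥ 3.34) = 2·P(B_{7.21} ≥ 3.34) = 2(1 − Φ(3.34/√7.21)) ≈ 0.2135

By the reflection principle for Brownian motion, P(M_t ≥ a) = 2 · P(B_t ≥ a) for a ≥ 0. Since B_t ~ N(0, t), P(B_t ≥ 3.34) = 1 − Φ(3.34/√t) = 1 − Φ(3.34/√7.21) = 1 − Φ(1.2439). So
  P(M_{7.21} ≥ 3.34) = 2(1 − Φ(1.2439)) ≈ 0.2135.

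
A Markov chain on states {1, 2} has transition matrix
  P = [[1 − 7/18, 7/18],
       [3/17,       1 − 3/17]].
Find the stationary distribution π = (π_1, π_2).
π_1 = 54/173, π_2 = 119/173

Solve πP = π with π_1 + π_2 = 1. From πP = π: π_1 · (1 − 7/18) + π_2 · 3/17 = π_1 ⇒ π_2 · 3/17 = π_1 · 7/18 ⇒ π_2/π_1 = (7/18)/(3/17) = 119/54. Together with π_1 + π_2 = 1:
  π_1 = (3/17)/(7/18 + 3/17) = (3/17)/(173/306) = 54/173,
  π_2 = (7/18)/(7/18 + 3/17) = (7/18)/(173/306) = 119/173.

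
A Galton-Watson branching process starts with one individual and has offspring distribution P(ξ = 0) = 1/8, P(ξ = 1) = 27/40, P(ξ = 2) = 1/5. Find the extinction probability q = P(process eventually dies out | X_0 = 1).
q = 5/8

The pgf is f(s) = 1/8 + 27/40·s + 1/5·s². The extinction probability q is the smallest fixed point of f in [0, 1]. Setting s = f(s):
  1/5·s² + (27/40 − 1)·s + 1/8 = 0
  1/5·s² − (1/8 + 1/5)·s + 1/8 = 0
which factors as (s − 1)·(1/5·s − 1/8) = 0, giving roots s = 1 and s = (1/8)/(1/5) = 5/8.
Mean offspring μ = 27/40 + 2·1/5 = 43/40 > 1 (supercritical), so q < 1. The extinction probability is the smaller root: q = (1/8)/(1/5) = 5/8.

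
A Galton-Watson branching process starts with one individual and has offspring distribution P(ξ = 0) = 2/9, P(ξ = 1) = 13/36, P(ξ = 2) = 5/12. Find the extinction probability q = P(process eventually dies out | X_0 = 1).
q = 8/15

The pgf is f(s) = 2/9 + 13/36·s + 5/12·s². The extinction probability q is the smallest fixed point of f in [0, 1]. Setting s = f(s):
  5/12·s² + (13/36 − 1)·s + 2/9 = 0
  5/12·s² − (2/9 + 5/12)·s + 2/9 = 0
which factors as (s − 1)·(5/12·s − 2/9) = 0, giving roots s = 1 and s = (2/9)/(5/12) = 8/15.
Mean offspring μ = 13/36 + 2·5/12 = 43/36 > 1 (supercritical), so q < 1. The extinction probability is the smaller root: q = (2/9)/(5/12) = 8/15.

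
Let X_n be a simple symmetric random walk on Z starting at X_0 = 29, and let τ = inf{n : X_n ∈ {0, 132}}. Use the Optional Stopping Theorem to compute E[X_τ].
E[X_τ] = 29

X_n is a martingale and τ is a bounded-mean stopping time (indeed τ is finite a.s. with bounded expectation since the walk is in a bounded region). By the OST, E[X_τ] = E[X_0] = 29. Equivalently: E[X_τ] = 132 · P(hit 132 first) + 0 · P(hit 0 first) = 132 · (29/132) = 29.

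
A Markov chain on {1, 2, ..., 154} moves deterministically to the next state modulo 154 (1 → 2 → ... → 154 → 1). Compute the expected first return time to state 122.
E[T_122 | X_0 = 122] = 154

The chain cycles deterministically, so starting at state 122 it returns in exactly 154 steps. Equivalently, the stationary distribution is uniform π_j = 1/154 for every state j, so by Kac's formula E[T_122] = 1/π_122 = 154.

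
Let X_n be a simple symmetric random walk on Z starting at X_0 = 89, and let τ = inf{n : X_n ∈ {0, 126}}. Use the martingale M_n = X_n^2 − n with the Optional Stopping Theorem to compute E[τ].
E[τ] = 3293

M_n = X_n^2 − n is a martingale (since E[X_{n+1}^2 | F_n] = X_n^2 + 1). By OST (τ has finite mean in a bounded region), E[M_τ] = E[M_0] = X_0^2 − 0 = 89^2 = 7921. Also E[M_τ] = E[X_τ^2] − E[τ]. The walk exits at 0 or 126, with P(hit 126 first) = 89/126, so E[X_τ^2] = 126^2 · 89/126 + 0 = 11214. Thus E[τ] = E[X_τ^2] − E[M_τ] = 11214 − 7921 = 3293 = 89(126 − 89) = 3293.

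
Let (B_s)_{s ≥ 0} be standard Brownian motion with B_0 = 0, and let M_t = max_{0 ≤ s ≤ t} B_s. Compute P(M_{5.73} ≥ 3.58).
P(M_{5.73} ≥ 3.58) = 2·P(B_{5.73} ≥ 3.58) = 2(1 − Φ(3.58/√5.73)) ≈ 0.1348

By the reflection principle for Brownian motion, P(M_t ≥ a) = 2 · P(B_t ≥ a) for a ≥ 0. Since B_t ~ N(0, t), P(B_t ≥ 3.58) = 1 − Φ(3.58/√t) = 1 − Φ(3.58/√5.73) = 1 − Φ(1.4956). So
  P(M_{5.73} ≥ 3.58) = 2(1 − Φ(1.4956)) ≈ 0.1348.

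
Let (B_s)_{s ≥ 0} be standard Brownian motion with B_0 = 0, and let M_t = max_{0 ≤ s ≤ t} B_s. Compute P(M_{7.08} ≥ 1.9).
P(M_{7.08} ≥ 1.9) = 2·P(B_{7.08} ≥ 1.9) = 2(1 − Φ(1.9/√7.08)) ≈ 0.4752

By the reflection principle for Brownian motion, P(M_t ≥ a) = 2 · P(B_t ≥ a) for a ≥ 0. Since B_t ~ N(0, t), P(B_t ≥ 1.9) = 1 − Φ(1.9/√t) = 1 − Φ(1.9/√7.08) = 1 − Φ(0.7141). So
  P(M_{7.08} ≥ 1.9) = 2(1 − Φ(0.7141)) ≈ 0.4752.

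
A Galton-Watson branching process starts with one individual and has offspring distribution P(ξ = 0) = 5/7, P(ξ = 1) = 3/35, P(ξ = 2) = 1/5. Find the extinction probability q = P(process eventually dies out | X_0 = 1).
q = 1

Mean offspring μ = 0·5/7 + 1·3/35 + 2·1/5 = 17/35 ≤ 1. For μ ≤ 1 with offspring not concentrated at 1, the Galton-Watson process goes extinct almost surely, so q = 1.
(Algebraic check: The pgf is f(s) = 5/7 + 3/35·s + 1/5·s². The extinction probability q is the smallest fixed point of f in [0, 1]. Setting s = f(s):
  1/5·s² + (3/35 − 1)·s + 5/7 = 0
  1/5·s² − (5/7 + 1/5)·s + 5/7 = 0
which factors as (s − 1)·(1/5·s − 5/7) = 0, giving roots s = 1 and s = (5/7)/(1/5) = 25/7. Since 25/7 ≥ 1, the smallest root in [0, 1] is s = 1.)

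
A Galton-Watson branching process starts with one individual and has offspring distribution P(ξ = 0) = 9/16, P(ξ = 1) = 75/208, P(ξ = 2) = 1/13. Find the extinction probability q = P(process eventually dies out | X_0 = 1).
q = 1

Mean offspring μ = 0·9/16 + 1·75/208 + 2·1/13 = 107/208 ≤ 1. For μ ≤ 1 with offspring not concentrated at 1, the Galton-Watson process goes extinct almost surely, so q = 1.
(Algebraic check: The pgf is f(s) = 9/16 + 75/208·s + 1/13·s². The extinction probability q is the smallest fixed point of f in [0, 1]. Setting s = f(s):
  1/13·s² + (75/208 − 1)·s + 9/16 = 0
  1/13·s² − (9/16 + 1/13)·s + 9/16 = 0
which factors as (s − 1)·(1/13·s − 9/16) = 0, giving roots s = 1 and s = (9/16)/(1/13) = 117/16. Since 117/16 ≥ 1, the smallest root in [0, 1] is s = 1.)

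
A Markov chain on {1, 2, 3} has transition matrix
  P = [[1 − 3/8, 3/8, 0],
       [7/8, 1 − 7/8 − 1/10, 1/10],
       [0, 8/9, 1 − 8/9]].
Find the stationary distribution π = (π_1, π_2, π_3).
π = (560/827, 240/827, 27/827)

This is a birth-death chain on three states, which satisfies detailed balance: π_1 · P_{12} = π_2 · P_{21} and π_2 · P_{23} = π_3 · P_{32}.
From π_1 · 3/8 = π_2 · 7/8: π_2/π_1 = (3/8)/(7/8) = 3/7.
From π_2 · 1/10 = π_3 · 8/9: π_3/π_2 = (1/10)/(8/9) = 9/80.
Take π_1 proportional to 1; then unnormalized π = (1, 3/7, 27/560). Normalize by dividing by the sum 827/560:
  π = (560/827, 240/827, 27/827).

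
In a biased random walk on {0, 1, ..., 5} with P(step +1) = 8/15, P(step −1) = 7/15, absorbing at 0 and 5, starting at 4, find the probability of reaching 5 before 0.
P(hit 5 before 0) = (1 − (7/8)^4) / (1 − (7/8)^5) = 13560/15961

Let u_k denote P(reach 5 before 0 | start at k). Boundary: u_0 = 0, u_5 = 1. Recurrence: u_k = 8/15·u_{k+1} + 7/15·u_{k-1} for 1 ≤ k ≤ 4. Try u_k = A + B·r^k with r = q/p = (7/15)/(8/15) = 7/8. Substitution satisfies the recurrence; boundary conditions give:
  u_k = (1 − r^k) / (1 − r^N) = (1 − (7/8)^4) / (1 − (7/8)^5) = 13560/15961.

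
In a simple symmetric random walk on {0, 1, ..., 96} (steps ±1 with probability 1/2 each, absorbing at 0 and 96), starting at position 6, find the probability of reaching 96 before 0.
P(hit 96 before 0) = 6/96 = 1/16

Let u_k = P(hit 96 before 0 | start at k). Then u_0 = 0, u_96 = 1, and u_k = u_{k-1}/2 + u_{k+1}/2 for 1 ≤ k ≤ 95. This harmonic recurrence is solved by u_k = k/96, giving u_6 = 6/96 = 1/16.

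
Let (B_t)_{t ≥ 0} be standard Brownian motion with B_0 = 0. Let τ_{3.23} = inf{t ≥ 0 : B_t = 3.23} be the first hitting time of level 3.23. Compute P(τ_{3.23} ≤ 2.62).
P(τ_{3.23} ≤ 2.62) = 2(1 − Φ(3.23/√2.62)) = 2(1 − Φ(1.9955)) ≈ 0.0460

By the reflection principle for standard BM, P(τ_b ≤ t) = 2 · P(B_t ≥ b). Since B_t ~ N(0, t), P(B_t ≥ 3.23) = 1 − Φ(3.23/√t) = 1 − Φ(3.23/√2.62) = 1 − Φ(1.9955) ≈ 0.02299. Doubling: P(τ_{3.23} ≤ 2.62) ≈ 2 · 0.02299 = 0.04598 ≈ 0.0460.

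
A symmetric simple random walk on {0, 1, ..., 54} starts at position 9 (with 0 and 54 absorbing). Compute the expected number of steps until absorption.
E[τ | X_0 = 9] = 405

Let v_k = E[τ | X_0 = k]. Boundary: v_0 = v_54 = 0. Recurrence: v_k = 1 + (v_{k-1} + v_{k+1})/2 for 1 ≤ k ≤ 53. The particular solution to v_k − (v_{k-1} + v_{k+1})/2 = 1 is v_k = −k^2. Adding homogeneous solution A + B k and matching boundaries gives v_k = k (54 − k). Substituting k = 9: v_9 = 9 · 45 = 405.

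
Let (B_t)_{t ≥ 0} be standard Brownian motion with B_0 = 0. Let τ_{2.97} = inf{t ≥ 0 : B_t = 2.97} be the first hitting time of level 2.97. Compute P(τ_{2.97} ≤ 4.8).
P(τ_{2.97} ≤ 4.8) = 2(1 − Φ(2.97/√4.8)) = 2(1 − Φ(1.3556)) ≈ 0.1752

By the reflection principle for standard BM, P(τ_b ≤ t) = 2 · P(B_t ≥ b). Since B_t ~ N(0, t), P(B_t ≥ 2.97) = 1 − Φ(2.97/√t) = 1 − Φ(2.97/√4.8) = 1 − Φ(1.3556) ≈ 0.08761. Doubling: P(τ_{2.97} ≤ 4.8) ≈ 2 · 0.08761 = 0.17522 ≈ 0.1752.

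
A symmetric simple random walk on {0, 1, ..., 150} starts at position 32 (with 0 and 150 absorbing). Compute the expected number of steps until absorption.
E[τ | X_0 = 32] = 3776

Let v_k = E[τ | X_0 = k]. Boundary: v_0 = v_150 = 0. Recurrence: v_k = 1 + (v_{k-1} + v_{k+1})/2 for 1 ≤ k ≤ 149. The particular solution to v_k − (v_{k-1} + v_{k+1})/2 = 1 is v_k = −k^2. Adding homogeneous solution A + B k and matching boundaries gives v_k = k (150 − k). Substituting k = 32: v_32 = 32 · 118 = 3776.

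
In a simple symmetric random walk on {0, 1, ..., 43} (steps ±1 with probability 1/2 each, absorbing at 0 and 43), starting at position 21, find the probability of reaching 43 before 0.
P(hit 43 before 0) = 21/43

Let u_k = P(hit 43 before 0 | start at k). Then u_0 = 0, u_43 = 1, and u_k = u_{k-1}/2 + u_{k+1}/2 for 1 ≤ k ≤ 42. This harmonic recurrence is solved by u_k = k/43, giving u_21 = 21/43.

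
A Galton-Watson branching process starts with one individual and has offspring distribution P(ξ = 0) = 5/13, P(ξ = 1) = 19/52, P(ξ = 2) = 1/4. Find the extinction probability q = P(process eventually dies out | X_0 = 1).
q = 1

Mean offspring μ = 0·5/13 + 1·19/52 + 2·1/4 = 45/52 ≤ 1. For μ ≤ 1 with offspring not concentrated at 1, the Galton-Watson process goes extinct almost surely, so q = 1.
(Algebraic check: The pgf is f(s) = 5/13 + 19/52·s + 1/4·s². The extinction probability q is the smallest fixed point of f in [0, 1]. Setting s = f(s):
  1/4·s² + (19/52 − 1)·s + 5/13 = 0
  1/4·s² − (5/13 + 1/4)·s + 5/13 = 0
which factors as (s − 1)·(1/4·s − 5/13) = 0, giving roots s = 1 and s = (5/13)/(1/4) = 20/13. Since 20/13 ≥ 1, the smallest root in [0, 1] is s = 1.)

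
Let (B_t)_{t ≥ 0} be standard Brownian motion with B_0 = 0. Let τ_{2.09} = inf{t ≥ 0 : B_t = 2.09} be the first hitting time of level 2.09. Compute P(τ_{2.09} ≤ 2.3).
P(τ_{2.09} ≤ 2.3) = 2(1 − Φ(2.09/√2.3)) = 2(1 − Φ(1.3781)) ≈ 0.1682

By the reflection principle for standard BM, P(τ_b ≤ t) = 2 · P(B_t ≥ b). Since B_t ~ N(0, t), P(B_t ≥ 2.09) = 1 − Φ(2.09/√t) = 1 − Φ(2.09/√2.3) = 1 − Φ(1.3781) ≈ 0.08409. Doubling: P(τ_{2.09} ≤ 2.3) ≈ 2 · 0.08409 = 0.16818 ≈ 0.1682.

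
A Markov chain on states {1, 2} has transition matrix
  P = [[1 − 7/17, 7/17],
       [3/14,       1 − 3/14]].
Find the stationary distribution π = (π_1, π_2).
π_1 = 51/149, π_2 = 98/149

Solve πP = π with π_1 + π_2 = 1. From πP = π: π_1 · (1 − 7/17) + π_2 · 3/14 = π_1 ⇒ π_2 · 3/14 = π_1 · 7/17 ⇒ π_2/π_1 = (7/17)/(3/14) = 98/51. Together with π_1 + π_2 = 1:
  π_1 = (3/14)/(7/17 + 3/14) = (3/14)/(149/238) = 51/149,
  π_2 = (7/17)/(7/17 + 3/14) = (7/17)/(149/238) = 98/149.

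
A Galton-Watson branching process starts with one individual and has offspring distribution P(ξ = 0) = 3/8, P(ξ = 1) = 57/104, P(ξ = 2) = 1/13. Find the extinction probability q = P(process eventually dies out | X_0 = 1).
q = 1

Mean offspring μ = 0·3/8 + 1·57/104 + 2·1/13 = 73/104 ≤ 1. For μ ≤ 1 with offspring not concentrated at 1, the Galton-Watson process goes extinct almost surely, so q = 1.
(Algebraic check: The pgf is f(s) = 3/8 + 57/104·s + 1/13·s². The extinction probability q is the smallest fixed point of f in [0, 1]. Setting s = f(s):
  1/13·s² + (57/104 − 1)·s + 3/8 = 0
  1/13·s² − (3/8 + 1/13)·s + 3/8 = 0
which factors as (s − 1)·(1/13·s − 3/8) = 0, giving roots s = 1 and s = (3/8)/(1/13) = 39/8. Since 39/8 ≥ 1, the smallest root in [0, 1] is s = 1.)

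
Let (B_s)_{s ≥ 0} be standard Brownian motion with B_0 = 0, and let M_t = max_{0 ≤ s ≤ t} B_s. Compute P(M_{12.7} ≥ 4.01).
P(M_{12.7} ≥ 4.01) = 2·P(B_{12.7} ≥ 4.01) = 2(1 − Φ(4.01/√12.7)) ≈ 0.2605

By the reflection principle for Brownian motion, P(M_t ≥ a) = 2 · P(B_t ≥ a) for a ≥ 0. Since B_t ~ N(0, t), P(B_t ≥ 4.01) = 1 − Φ(4.01/√t) = 1 − Φ(4.01/√12.7) = 1 − Φ(1.1252). So
  P(M_{12.7} ≥ 4.01) = 2(1 − Φ(1.1252)) ≈ 0.2605.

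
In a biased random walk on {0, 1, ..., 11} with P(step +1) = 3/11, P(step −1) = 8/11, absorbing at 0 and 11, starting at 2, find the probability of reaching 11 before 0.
P(hit 11 before 0) = (1 − (8/3)^2) / (1 − (8/3)^11) = 216513/1717951489

Let u_k denote P(reach 11 before 0 | start at k). Boundary: u_0 = 0, u_11 = 1. Recurrence: u_k = 3/11·u_{k+1} + 8/11·u_{k-1} for 1 ≤ k ≤ 10. Try u_k = A + B·r^k with r = q/p = (8/11)/(3/11) = 8/3. Substitution satisfies the recurrence; boundary conditions give:
  u_k = (1 − r^k) / (1 − r^N) = (1 − (8/3)^2) / (1 − (8/3)^11) = 216513/1717951489.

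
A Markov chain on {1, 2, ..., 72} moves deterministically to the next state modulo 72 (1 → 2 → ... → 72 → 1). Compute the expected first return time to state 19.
E[T_19 | X_0 = 19] = 72

The chain cycles deterministically, so starting at state 19 it returns in exactly 72 steps. Equivalently, the stationary distribution is uniform π_j = 1/72 for every state j, so by Kac's formula E[T_19] = 1/π_19 = 72.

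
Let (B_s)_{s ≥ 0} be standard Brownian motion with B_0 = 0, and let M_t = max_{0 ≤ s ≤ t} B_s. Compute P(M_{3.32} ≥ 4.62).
P(M_{3.32} ≥ 4.62) = 2·P(B_{3.32} ≥ 4.62) = 2(1 − Φ(4.62/√3.32)) ≈ 0.0112

By the reflection principle for Brownian motion, P(M_t ≥ a) = 2 · P(B_t ≥ a) for a ≥ 0. Since B_t ~ N(0, t), P(B_t ≥ 4.62) = 1 − Φ(4.62/√t) = 1 − Φ(4.62/√3.32) = 1 − Φ(2.5356). So
  P(M_{3.32} ≥ 4.62) = 2(1 − Φ(2.5356)) ≈ 0.0112.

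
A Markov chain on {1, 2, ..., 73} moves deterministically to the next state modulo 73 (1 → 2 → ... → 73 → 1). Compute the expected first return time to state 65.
E[T_65 | X_0 = 65] = 73

The chain cycles deterministically, so starting at state 65 it returns in exactly 73 steps. Equivalently, the stationary distribution is uniform π_j = 1/73 for every state j, so by Kac's formula E[T_65] = 1/π_65 = 73.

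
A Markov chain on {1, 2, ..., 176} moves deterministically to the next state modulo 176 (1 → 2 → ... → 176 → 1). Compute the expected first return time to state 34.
E[T_34 | X_0 = 34] = 176

The chain cycles deterministically, so starting at state 34 it returns in exactly 176 steps. Equivalently, the stationary distribution is uniform π_j = 1/176 for every state j, so by Kac's formula E[T_34] = 1/π_34 = 176.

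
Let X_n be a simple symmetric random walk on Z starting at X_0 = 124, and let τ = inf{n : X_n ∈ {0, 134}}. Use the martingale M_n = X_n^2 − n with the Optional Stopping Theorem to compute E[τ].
E[τ] = 1240

M_n = X_n^2 − n is a martingale (since E[X_{n+1}^2 | F_n] = X_n^2 + 1). By OST (τ has finite mean in a bounded region), E[M_τ] = E[M_0] = X_0^2 − 0 = 124^2 = 15376. Also E[M_τ] = E[X_τ^2] − E[τ]. The walk exits at 0 or 134, with P(hit 134 first) = 124/134, so E[X_τ^2] = 134^2 · 124/134 + 0 = 16616. Thus E[τ] = E[X_τ^2] − E[M_τ] = 16616 − 15376 = 1240 = 124(134 − 124) = 1240.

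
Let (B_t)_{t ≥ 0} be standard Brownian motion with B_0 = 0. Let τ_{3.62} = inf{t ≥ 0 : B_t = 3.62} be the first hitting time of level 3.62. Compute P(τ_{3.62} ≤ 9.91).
P(τ_{3.62} ≤ 9.91) = 2(1 − Φ(3.62/√9.91)) = 2(1 − Φ(1.1499)) ≈ 0.2502

By the reflection principle for standard BM, P(τ_b ≤ t) = 2 · P(B_t ≥ b). Since B_t ~ N(0, t), P(B_t ≥ 3.62) = 1 − Φ(3.62/√t) = 1 − Φ(3.62/√9.91) = 1 − Φ(1.1499) ≈ 0.12509. Doubling: P(τ_{3.62} ≤ 9.91) ≈ 2 · 0.12509 = 0.25018 ≈ 0.2502.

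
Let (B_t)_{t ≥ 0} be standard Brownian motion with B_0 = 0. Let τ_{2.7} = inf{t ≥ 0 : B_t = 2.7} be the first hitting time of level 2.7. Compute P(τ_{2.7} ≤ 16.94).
P(τ_{2.7} ≤ 16.94) = 2(1 − Φ(2.7/√16.94)) = 2(1 − Φ(0.6560)) ≈ 0.5118

By the reflection principle for standard BM, P(τ_b ≤ t) = 2 · P(B_t ≥ b). Since B_t ~ N(0, t), P(B_t ≥ 2.7) = 1 − Φ(2.7/√t) = 1 − Φ(2.7/√16.94) = 1 − Φ(0.6560) ≈ 0.25591. Doubling: P(τ_{2.7} ≤ 16.94) ≈ 2 · 0.25591 = 0.51182 ≈ 0.5118.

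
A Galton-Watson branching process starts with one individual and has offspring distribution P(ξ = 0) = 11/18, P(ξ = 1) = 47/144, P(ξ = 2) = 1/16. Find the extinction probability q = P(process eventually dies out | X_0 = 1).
q = 1

Mean offspring μ = 0·11/18 + 1·47/144 + 2·1/16 = 65/144 ≤ 1. For μ ≤ 1 with offspring not concentrated at 1, the Galton-Watson process goes extinct almost surely, so q = 1.
(Algebraic check: The pgf is f(s) = 11/18 + 47/144·s + 1/16·s². The extinction probability q is the smallest fixed point of f in [0, 1]. Setting s = f(s):
  1/16·s² + (47/144 − 1)·s + 11/18 = 0
  1/16·s² − (11/18 + 1/16)·s + 11/18 = 0
which factors as (s − 1)·(1/16·s − 11/18) = 0, giving roots s = 1 and s = (11/18)/(1/16) = 88/9. Since 88/9 ≥ 1, the smallest root in [0, 1] is s = 1.)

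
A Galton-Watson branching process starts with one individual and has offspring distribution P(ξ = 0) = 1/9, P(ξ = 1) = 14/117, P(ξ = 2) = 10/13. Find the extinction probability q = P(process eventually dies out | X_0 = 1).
q = 13/90

The pgf is f(s) = 1/9 + 14/117·s + 10/13·s². The extinction probability q is the smallest fixed point of f in [0, 1]. Setting s = f(s):
  10/13·s² + (14/117 − 1)·s + 1/9 = 0
  10/13·s² − (1/9 + 10/13)·s + 1/9 = 0
which factors as (s − 1)·(10/13·s − 1/9) = 0, giving roots s = 1 and s = (1/9)/(10/13) = 13/90.
Mean offspring μ = 14/117 + 2·10/13 = 194/117 > 1 (supercritical), so q < 1. The extinction probability is the smaller root: q = (1/9)/(10/13) = 13/90.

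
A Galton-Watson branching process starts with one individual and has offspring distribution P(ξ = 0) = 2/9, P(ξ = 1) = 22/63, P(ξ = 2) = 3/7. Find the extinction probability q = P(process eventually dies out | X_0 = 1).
q = 14/27

The pgf is f(s) = 2/9 + 22/63·s + 3/7·s². The extinction probability q is the smallest fixed point of f in [0, 1]. Setting s = f(s):
  3/7·s² + (22/63 − 1)·s + 2/9 = 0
  3/7·s² − (2/9 + 3/7)·s + 2/9 = 0
which factors as (s − 1)·(3/7·s − 2/9) = 0, giving roots s = 1 and s = (2/9)/(3/7) = 14/27.
Mean offspring μ = 22/63 + 2·3/7 = 76/63 > 1 (supercritical), so q < 1. The extinction probability is the smaller root: q = (2/9)/(3/7) = 14/27.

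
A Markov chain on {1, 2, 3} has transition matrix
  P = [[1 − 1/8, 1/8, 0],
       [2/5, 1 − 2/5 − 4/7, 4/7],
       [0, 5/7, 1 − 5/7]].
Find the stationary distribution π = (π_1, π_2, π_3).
π = (16/25, 1/5, 4/25)

This is a birth-death chain on three states, which satisfies detailed balance: π_1 · P_{12} = π_2 · P_{21} and π_2 · P_{23} = π_3 · P_{32}.
From π_1 · 1/8 = π_2 · 2/5: π_2/π_1 = (1/8)/(2/5) = 5/16.
From π_2 · 4/7 = π_3 · 5/7: π_3/π_2 = (4/7)/(5/7) = 4/5.
Take π_1 proportional to 1; then unnormalized π = (1, 5/16, 1/4). Normalize by dividing by the sum 25/16:
  π = (16/25, 1/5, 4/25).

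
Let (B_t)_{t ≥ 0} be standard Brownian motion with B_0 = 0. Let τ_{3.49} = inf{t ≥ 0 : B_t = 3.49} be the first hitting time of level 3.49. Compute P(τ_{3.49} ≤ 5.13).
P(τ_{3.49} ≤ 5.13) = 2(1 − Φ(3.49/√5.13)) = 2(1 − Φ(1.5409)) ≈ 0.1233

By the reflection principle for standard BM, P(τ_b ≤ t) = 2 · P(B_t ≥ b). Since B_t ~ N(0, t), P(B_t ≥ 3.49) = 1 − Φ(3.49/√t) = 1 − Φ(3.49/√5.13) = 1 − Φ(1.5409) ≈ 0.06167. Doubling: P(τ_{3.49} ≤ 5.13) ≈ 2 · 0.06167 = 0.12334 ≈ 0.1233.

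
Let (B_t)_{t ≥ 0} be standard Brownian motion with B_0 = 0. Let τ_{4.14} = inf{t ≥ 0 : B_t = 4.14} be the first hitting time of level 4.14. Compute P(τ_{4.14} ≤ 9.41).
P(τ_{4.14} ≤ 9.41) = 2(1 − Φ(4.14/√9.41)) = 2(1 − Φ(1.3496)) ≈ 0.1771

By the reflection principle for standard BM, P(τ_b ≤ t) = 2 · P(B_t ≥ b). Since B_t ~ N(0, t), P(B_t ≥ 4.14) = 1 − Φ(4.14/√t) = 1 − Φ(4.14/√9.41) = 1 − Φ(1.3496) ≈ 0.08857. Doubling: P(τ_{4.14} ≤ 9.41) ≈ 2 · 0.08857 = 0.17714 ≈ 0.1771.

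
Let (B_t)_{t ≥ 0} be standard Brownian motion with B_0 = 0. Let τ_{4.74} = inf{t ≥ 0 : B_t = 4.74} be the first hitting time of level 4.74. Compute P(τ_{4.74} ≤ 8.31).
P(τ_{4.74} ≤ 8.31) = 2(1 − Φ(4.74/√8.31)) = 2(1 − Φ(1.6443)) ≈ 0.1001

By the reflection principle for standard BM, P(τ_b ≤ t) = 2 · P(B_t ≥ b). Since B_t ~ N(0, t), P(B_t ≥ 4.74) = 1 − Φ(4.74/√t) = 1 − Φ(4.74/√8.31) = 1 − Φ(1.6443) ≈ 0.05006. Doubling: P(τ_{4.74} ≤ 8.31) ≈ 2 · 0.05006 = 0.10012 ≈ 0.1001.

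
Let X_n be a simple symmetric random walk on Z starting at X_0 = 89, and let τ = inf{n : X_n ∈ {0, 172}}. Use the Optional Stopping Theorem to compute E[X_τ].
E[X_τ] = 89

X_n is a martingale and τ is a bounded-mean stopping time (indeed τ is finite a.s. with bounded expectation since the walk is in a bounded region). By the OST, E[X_τ] = E[X_0] = 89. Equivalently: E[X_τ] = 172 · P(hit 172 first) + 0 · P(hit 0 first) = 172 · (89/172) = 89.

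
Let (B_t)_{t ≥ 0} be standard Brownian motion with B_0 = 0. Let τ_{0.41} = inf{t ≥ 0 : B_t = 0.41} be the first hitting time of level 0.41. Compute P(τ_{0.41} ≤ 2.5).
P(τ_{0.41} ≤ 2.5) = 2(1 − Φ(0.41/√2.5)) = 2(1 − Φ(0.2593)) ≈ 0.7954

By the reflection principle for standard BM, P(τ_b ≤ t) = 2 · P(B_t ≥ b). Since B_t ~ N(0, t), P(B_t ≥ 0.41) = 1 − Φ(0.41/√t) = 1 − Φ(0.41/√2.5) = 1 − Φ(0.2593) ≈ 0.39770. Doubling: P(τ_{0.41} ≤ 2.5) ≈ 2 · 0.39770 = 0.79540 ≈ 0.7954.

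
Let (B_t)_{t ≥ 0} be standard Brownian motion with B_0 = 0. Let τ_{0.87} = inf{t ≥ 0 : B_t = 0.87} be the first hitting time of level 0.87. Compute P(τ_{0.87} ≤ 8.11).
P(τ_{0.87} ≤ 8.11) = 2(1 − Φ(0.87/√8.11)) = 2(1 − Φ(0.3055)) ≈ 0.7600

By the reflection principle for standard BM, P(τ_b ≤ t) = 2 · P(B_t ≥ b). Since B_t ~ N(0, t), P(B_t ≥ 0.87) = 1 − Φ(0.87/√t) = 1 − Φ(0.87/√8.11) = 1 − Φ(0.3055) ≈ 0.37999. Doubling: P(τ_{0.87} ≤ 8.11) ≈ 2 · 0.37999 = 0.75998 ≈ 0.7600.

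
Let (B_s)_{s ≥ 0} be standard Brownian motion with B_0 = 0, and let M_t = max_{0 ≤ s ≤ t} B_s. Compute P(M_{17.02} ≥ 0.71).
P(M_{17.02} ≥ 0.71) = 2·P(B_{17.02} ≥ 0.71) = 2(1 − Φ(0.71/√17.02)) ≈ 0.8634

By the reflection principle for Brownian motion, P(M_t ≥ a) = 2 · P(B_t ≥ a) for a ≥ 0. Since B_t ~ N(0, t), P(B_t ≥ 0.71) = 1 − Φ(0.71/√t) = 1 − Φ(0.71/√17.02) = 1 − Φ(0.1721). So
  P(M_{17.02} ≥ 0.71) = 2(1 − Φ(0.1721)) ≈ 0.8634.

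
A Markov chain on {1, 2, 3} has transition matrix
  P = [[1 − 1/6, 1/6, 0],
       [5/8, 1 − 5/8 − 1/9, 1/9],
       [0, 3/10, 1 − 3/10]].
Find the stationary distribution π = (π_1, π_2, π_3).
π = (405/553, 108/553, 40/553)

This is a birth-death chain on three states, which satisfies detailed balance: π_1 · P_{12} = π_2 · P_{21} and π_2 · P_{23} = π_3 · P_{32}.
From π_1 · 1/6 = π_2 · 5/8: π_2/π_1 = (1/6)/(5/8) = 4/15.
From π_2 · 1/9 = π_3 · 3/10: π_3/π_2 = (1/9)/(3/10) = 10/27.
Take π_1 proportional to 1; then unnormalized π = (1, 4/15, 8/81). Normalize by dividing by the sum 553/405:
  π = (405/553, 108/553, 40/553).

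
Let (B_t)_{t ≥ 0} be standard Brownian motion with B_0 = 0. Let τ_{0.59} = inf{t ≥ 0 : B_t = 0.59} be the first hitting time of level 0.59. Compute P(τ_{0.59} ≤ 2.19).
P(τ_{0.59} ≤ 2.19) = 2(1 − Φ(0.59/√2.19)) = 2(1 − Φ(0.3987)) ≈ 0.6901

By the reflection principle for standard BM, P(τ_b ≤ t) = 2 · P(B_t ≥ b). Since B_t ~ N(0, t), P(B_t ≥ 0.59) = 1 − Φ(0.59/√t) = 1 − Φ(0.59/√2.19) = 1 − Φ(0.3987) ≈ 0.34506. Doubling: P(τ_{0.59} ≤ 2.19) ≈ 2 · 0.34506 = 0.69012 ≈ 0.6901.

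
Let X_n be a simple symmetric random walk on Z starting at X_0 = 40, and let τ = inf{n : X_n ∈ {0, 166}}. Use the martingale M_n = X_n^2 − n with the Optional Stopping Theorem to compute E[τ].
E[τ] = 5040

M_n = X_n^2 − n is a martingale (since E[X_{n+1}^2 | F_n] = X_n^2 + 1). By OST (τ has finite mean in a bounded region), E[M_τ] = E[M_0] = X_0^2 − 0 = 40^2 = 1600. Also E[M_τ] = E[X_τ^2] − E[τ]. The walk exits at 0 or 166, with P(hit 166 first) = 40/166, so E[X_τ^2] = 166^2 · 40/166 + 0 = 6640. Thus E[τ] = E[X_τ^2] − E[M_τ] = 6640 − 1600 = 5040 = 40(166 − 40) = 5040.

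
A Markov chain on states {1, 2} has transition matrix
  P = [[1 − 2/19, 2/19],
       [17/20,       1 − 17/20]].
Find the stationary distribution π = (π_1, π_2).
π_1 = 323/363, π_2 = 40/363

Solve πP = π with π_1 + π_2 = 1. From πP = π: π_1 · (1 − 2/19) + π_2 · 17/20 = π_1 ⇒ π_2 · 17/20 = π_1 · 2/19 ⇒ π_2/π_1 = (2/19)/(17/20) = 40/323. Together with π_1 + π_2 = 1:
  π_1 = (17/20)/(2/19 + 17/20) = (17/20)/(363/380) = 323/363,
  π_2 = (2/19)/(2/19 + 17/20) = (2/19)/(363/380) = 40/363.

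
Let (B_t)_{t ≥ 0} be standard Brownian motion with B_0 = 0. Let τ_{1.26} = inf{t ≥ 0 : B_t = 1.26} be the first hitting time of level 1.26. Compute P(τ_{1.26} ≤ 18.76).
P(τ_{1.26} ≤ 18.76) = 2(1 − Φ(1.26/√18.76)) = 2(1 − Φ(0.2909)) ≈ 0.7711

By the reflection principle for standard BM, P(τ_b ≤ t) = 2 · P(B_t ≥ b). Since B_t ~ N(0, t), P(B_t ≥ 1.26) = 1 − Φ(1.26/√t) = 1 − Φ(1.26/√18.76) = 1 − Φ(0.2909) ≈ 0.38556. Doubling: P(τ_{1.26} ≤ 18.76) ≈ 2 · 0.38556 = 0.77112 ≈ 0.7711.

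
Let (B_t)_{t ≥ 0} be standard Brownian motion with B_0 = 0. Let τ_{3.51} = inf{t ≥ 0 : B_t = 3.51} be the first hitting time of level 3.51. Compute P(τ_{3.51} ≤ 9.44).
P(τ_{3.51} ≤ 9.44) = 2(1 − Φ(3.51/√9.44)) = 2(1 − Φ(1.1424)) ≈ 0.2533

By the reflection principle for standard BM, P(τ_b ≤ t) = 2 · P(B_t ≥ b). Since B_t ~ N(0, t), P(B_t ≥ 3.51) = 1 − Φ(3.51/√t) = 1 − Φ(3.51/√9.44) = 1 − Φ(1.1424) ≈ 0.12664. Doubling: P(τ_{3.51} ≤ 9.44) ≈ 2 · 0.12664 = 0.25328 ≈ 0.2533.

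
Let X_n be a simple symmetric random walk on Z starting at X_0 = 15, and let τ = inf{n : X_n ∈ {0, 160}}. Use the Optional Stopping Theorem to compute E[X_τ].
E[X_τ] = 15

X_n is a martingale and τ is a bounded-mean stopping time (indeed τ is finite a.s. with bounded expectation since the walk is in a bounded region). By the OST, E[X_τ] = E[X_0] = 15. Equivalently: E[X_τ] = 160 · P(hit 160 first) + 0 · P(hit 0 first) = 160 · (15/160) = 15.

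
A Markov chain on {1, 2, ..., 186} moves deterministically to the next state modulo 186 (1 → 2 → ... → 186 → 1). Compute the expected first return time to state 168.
E[T_168 | X_0 = 168] = 186

The chain cycles deterministically, so starting at state 168 it returns in exactly 186 steps. Equivalently, the stationary distribution is uniform π_j = 1/186 for every state j, so by Kac's formula E[T_168] = 1/π_168 = 186.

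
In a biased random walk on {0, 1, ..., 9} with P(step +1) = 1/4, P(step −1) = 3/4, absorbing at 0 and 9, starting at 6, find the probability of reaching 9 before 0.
P(hit 9 before 0) = (1 − (3)^6) / (1 − (3)^9) = 28/757

Let u_k denote P(reach 9 before 0 | start at k). Boundary: u_0 = 0, u_9 = 1. Recurrence: u_k = 1/4·u_{k+1} + 3/4·u_{k-1} for 1 ≤ k ≤ 8. Try u_k = A + B·r^k with r = q/p = (3/4)/(1/4) = 3. Substitution satisfies the recurrence; boundary conditions give:
  u_k = (1 − r^k) / (1 − r^N) = (1 − (3)^6) / (1 − (3)^9) = 28/757.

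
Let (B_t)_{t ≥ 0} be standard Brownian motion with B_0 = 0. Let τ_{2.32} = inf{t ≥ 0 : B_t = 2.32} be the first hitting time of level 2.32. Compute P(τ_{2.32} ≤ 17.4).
P(τ_{2.32} ≤ 17.4) = 2(1 − Φ(2.32/√17.4)) = 2(1 − Φ(0.5562)) ≈ 0.5781

By the reflection principle for standard BM, P(τ_b ≤ t) = 2 · P(B_t ≥ b). Since B_t ~ N(0, t), P(B_t ≥ 2.32) = 1 − Φ(2.32/√t) = 1 − Φ(2.32/√17.4) = 1 − Φ(0.5562) ≈ 0.28904. Doubling: P(τ_{2.32} ≤ 17.4) ≈ 2 · 0.28904 = 0.57808 ≈ 0.5781.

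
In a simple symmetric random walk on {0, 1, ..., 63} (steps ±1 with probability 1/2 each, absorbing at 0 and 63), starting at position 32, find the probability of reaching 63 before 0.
P(hit 63 before 0) = 32/63

Let u_k = P(hit 63 before 0 | start at k). Then u_0 = 0, u_63 = 1, and u_k = u_{k-1}/2 + u_{k+1}/2 for 1 ≤ k ≤ 62. This harmonic recurrence is solved by u_k = k/63, giving u_32 = 32/63.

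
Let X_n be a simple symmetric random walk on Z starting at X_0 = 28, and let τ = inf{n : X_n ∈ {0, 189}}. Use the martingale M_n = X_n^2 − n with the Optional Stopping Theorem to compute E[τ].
E[τ] = 4508

M_n = X_n^2 − n is a martingale (since E[X_{n+1}^2 | F_n] = X_n^2 + 1). By OST (τ has finite mean in a bounded region), E[M_τ] = E[M_0] = X_0^2 − 0 = 28^2 = 784. Also E[M_τ] = E[X_τ^2] − E[τ]. The walk exits at 0 or 189, with P(hit 189 first) = 28/189, so E[X_τ^2] = 189^2 · 28/189 + 0 = 5292. Thus E[τ] = E[X_τ^2] − E[M_τ] = 5292 − 784 = 4508 = 28(189 − 28) = 4508.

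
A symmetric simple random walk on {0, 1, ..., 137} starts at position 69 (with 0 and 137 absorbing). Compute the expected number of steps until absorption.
E[τ | X_0 = 69] = 4692

Let v_k = E[τ | X_0 = k]. Boundary: v_0 = v_137 = 0. Recurrence: v_k = 1 + (v_{k-1} + v_{k+1})/2 for 1 ≤ k ≤ 136. The particular solution to v_k − (v_{k-1} + v_{k+1})/2 = 1 is v_k = −k^2. Adding homogeneous solution A + B k and matching boundaries gives v_k = k (137 − k). Substituting k = 69: v_69 = 69 · 68 = 4692.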